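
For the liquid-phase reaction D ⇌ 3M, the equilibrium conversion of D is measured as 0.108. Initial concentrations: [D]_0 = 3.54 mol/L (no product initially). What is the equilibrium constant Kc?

Let X = conversion of D.
Concentrations: [D] = 3.54 − 3.54X; [M] = 10.6X.
At X = 0.108: [D] = 3.16, [M] = 1.15.
Kc = [M]^3 / ([D]) = 0.478 (mol/L)^2.

Kc = 0.478 (mol/L)^2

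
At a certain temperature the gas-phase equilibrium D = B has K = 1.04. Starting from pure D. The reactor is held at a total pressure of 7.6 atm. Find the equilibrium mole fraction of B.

y_B = 0.510

Let X = conversion of D (basis 1 mol D); extent of reaction ξ = X.
Moles: n_D = 1 − X; n_B = X.
n_T stays at 1 (no change in mole number).
y_i = n_i/n_T, p_i = y_i·P. K = p_B / (p_D).
Substituting and setting equal to 1.04 gives a polynomial in X; the root in (0,1) is X = 0.510.
Then n_B = 0.51, n_T = 1, so y_B = 0.510.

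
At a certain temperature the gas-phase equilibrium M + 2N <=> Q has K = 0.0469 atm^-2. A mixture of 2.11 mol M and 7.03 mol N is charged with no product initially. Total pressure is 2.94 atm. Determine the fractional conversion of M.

Take 2.11 mol M as basis and let X be its fractional conversion, so ξ = 2.11X.
Mole table: n_M = 2.11 − 2.11X; n_N = 7.03 − 4.22X; n_Q = 2.11X.
Summing: n_T = 9.14 − 4.22X.
Mole fractions y_i = n_i/n_T; K = p_Q / (p_M p_N^2) with p_i = y_i·P.
Substituting and setting equal to 0.0469 atm^-2 gives a polynomial in X; the root in (0,1) is X = 0.185.

X = 0.185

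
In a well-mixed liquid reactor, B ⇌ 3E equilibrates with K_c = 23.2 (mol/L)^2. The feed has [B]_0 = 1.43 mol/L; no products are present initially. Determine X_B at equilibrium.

Let X = conversion of B; extent ξ = 1.43·X mol/L.
Concentrations: [B] = 1.43 − 1.43X; [E] = 4.29X.
K_c = [E]^3 / ([B]).
This equals 23.2 at X = 0.567 (the root in 0 < X < 1).

X = 0.567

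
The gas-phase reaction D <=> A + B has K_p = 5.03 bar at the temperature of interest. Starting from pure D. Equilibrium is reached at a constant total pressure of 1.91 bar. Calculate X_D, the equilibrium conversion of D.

Basis: 1 mol D initially; let X = conversion of D. Extent ξ = X.
Moles: n_D = 1 − X; n_A = X; n_B = X.
Summing: n_T = 1 + X.
y_i = n_i/n_T, p_i = y_i·P. K_p = p_A p_B / (p_D).
This yields a degree-2 equation in X; solving on (0,1), X = 0.851.

X = 0.851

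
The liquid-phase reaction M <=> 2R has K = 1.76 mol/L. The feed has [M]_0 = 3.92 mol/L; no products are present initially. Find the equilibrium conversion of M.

X = 0.284

Let X = conversion of M; extent ξ = 3.92·X mol/L.
Concentrations: [M] = 3.92 − 3.92X; [R] = 7.84X.
K = [R]^2 / ([M]).
This equals 1.76 at X = 0.284 (the root in 0 < X < 1).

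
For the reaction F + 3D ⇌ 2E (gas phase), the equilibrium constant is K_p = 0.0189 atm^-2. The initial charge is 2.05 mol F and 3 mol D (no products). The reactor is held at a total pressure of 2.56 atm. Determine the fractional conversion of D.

Take 3 mol D as basis and let X be its fractional conversion, so ξ = X.
Species balance: n_F = 2.05 − X; n_D = 3 − 3X; n_E = 2X.
n_T = Σnᵢ = 5.05 − 2X.
y_i = n_i/n_T, p_i = y_i·P. K_p = p_E^2 / (p_F p_D^3).
Equating to 0.0189 atm^-2 and solving on 0 < X < 1: X = 0.194.

X = 0.194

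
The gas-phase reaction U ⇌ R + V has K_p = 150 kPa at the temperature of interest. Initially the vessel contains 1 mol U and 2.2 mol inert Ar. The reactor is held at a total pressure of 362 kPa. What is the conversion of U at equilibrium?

X = 0.698

Take 1 mol U as basis and let X be its fractional conversion, so ξ = X.
Moles: n_U = 1 − X; n_R = X; n_V = X; n_I = 2.2 (inert).
n_T = Σnᵢ = 3.2 + X.
y_i = n_i/n_T, p_i = y_i·P. K_p = p_R p_V / (p_U).
This yields a degree-2 equation in X; solving on (0,1), X = 0.698.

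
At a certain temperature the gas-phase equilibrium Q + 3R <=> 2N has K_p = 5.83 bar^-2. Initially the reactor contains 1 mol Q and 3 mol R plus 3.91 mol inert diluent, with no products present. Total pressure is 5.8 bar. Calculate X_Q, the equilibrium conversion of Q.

Basis: 1 mol Q initially; let X = conversion of Q. Extent ξ = X.
Mole table: n_Q = 1 − X; n_R = 3 − 3X; n_N = 2X; n_I = 3.91 (inert).
Summing: n_T = 7.91 − 2X.
Mole fractions y_i = n_i/n_T; K_p = p_N^2 / (p_Q p_R^3) with p_i = y_i·P.
Substituting and setting equal to 5.83 bar^-2 gives a polynomial in X; the root in (0,1) is X = 0.655.

X = 0.655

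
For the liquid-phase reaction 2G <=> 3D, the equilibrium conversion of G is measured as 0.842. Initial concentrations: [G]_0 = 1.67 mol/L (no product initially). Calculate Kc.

Let X = conversion of G.
Concentrations: [G] = 1.67 − 1.67X; [D] = 2.5X.
At X = 0.842: [G] = 0.264, [D] = 2.11.
Kc = [D]^3 / ([G]^2) = 135 mol/L.

Kc = 135 mol/L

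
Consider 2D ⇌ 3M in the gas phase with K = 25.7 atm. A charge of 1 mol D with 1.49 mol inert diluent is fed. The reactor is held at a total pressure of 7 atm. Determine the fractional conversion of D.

X = 0.680

Basis: 1 mol D initially; let X = conversion of D. Extent ξ = 0.5X.
Mole table: n_D = 1 − X; n_M = 1.5X; n_I = 1.49 (inert).
Total moles n_T = 2.49 + 0.5X.
With p_i = (n_i/n_T)P, K = p_M^3 / (p_D^2).
Setting this equal to 25.7 atm and taking the physical root (0 < X < 1) gives X = 0.680.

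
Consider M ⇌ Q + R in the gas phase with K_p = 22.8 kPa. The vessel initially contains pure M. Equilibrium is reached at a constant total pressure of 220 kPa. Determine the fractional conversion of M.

X = 0.306

Basis: 1 mol M initially; let X = conversion of M. Extent ξ = X.
At extent ξ: n_M = 1 − X; n_Q = X; n_R = X.
Summing: n_T = 1 + X.
With p_i = (n_i/n_T)P, K_p = p_Q p_R / (p_M).
Equating to 22.8 kPa and solving on 0 < X < 1: X = 0.306.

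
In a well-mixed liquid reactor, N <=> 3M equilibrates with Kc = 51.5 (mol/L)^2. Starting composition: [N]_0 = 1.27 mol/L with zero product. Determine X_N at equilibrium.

Let X = conversion of N; extent ξ = 1.27·X mol/L.
Concentrations: [N] = 1.27 − 1.27X; [M] = 3.81X.
Kc = [M]^3 / ([N]).
Solving Kc = 51.5 for X ∈ (0,1): X = 0.704.

X = 0.704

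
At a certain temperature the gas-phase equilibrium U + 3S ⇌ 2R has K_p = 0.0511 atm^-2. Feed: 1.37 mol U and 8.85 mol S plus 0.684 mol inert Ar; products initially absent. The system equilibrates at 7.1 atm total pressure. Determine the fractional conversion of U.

X = 0.663

Let X = conversion of U (basis 1.37 mol U); extent of reaction ξ = 1.37X.
Moles: n_U = 1.37 − 1.37X; n_S = 8.85 − 4.11X; n_R = 2.74X; n_I = 0.684 (inert).
Summing: n_T = 10.9 − 2.74X.
With p_i = (n_i/n_T)P, K_p = p_R^2 / (p_U p_S^3).
Setting this equal to 0.0511 atm^-2 and taking the physical root (0 < X < 1) gives X = 0.663.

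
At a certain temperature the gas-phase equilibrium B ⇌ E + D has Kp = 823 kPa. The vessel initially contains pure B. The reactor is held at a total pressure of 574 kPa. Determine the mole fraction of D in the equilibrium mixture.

Let X = conversion of B (basis 1 mol B); extent of reaction ξ = X.
At extent ξ: n_B = 1 − X; n_E = X; n_D = X.
Total moles n_T = 1 + X.
Mole fractions y_i = n_i/n_T; Kp = p_E p_D / (p_B) with p_i = y_i·P.
Setting this equal to 823 kPa and taking the physical root (0 < X < 1) gives X = 0.768.
Then n_D = 0.768, n_T = 1.77, so y_D = 0.434.

y_D = 0.434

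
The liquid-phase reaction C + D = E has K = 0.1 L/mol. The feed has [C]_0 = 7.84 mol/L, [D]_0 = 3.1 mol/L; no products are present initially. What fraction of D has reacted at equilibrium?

X = 0.398

Let X = conversion of D; extent ξ = 3.1·X mol/L.
Concentrations: [C] = 7.84 − 3.1X; [D] = 3.1 − 3.1X; [E] = 3.1X.
K = [E] / ([C] [D]).
Setting equal to 0.1 and solving for X on (0,1) gives X = 0.398.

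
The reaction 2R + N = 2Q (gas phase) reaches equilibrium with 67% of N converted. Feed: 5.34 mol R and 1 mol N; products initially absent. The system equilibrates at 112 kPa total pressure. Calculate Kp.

Kp = 0.0172 kPa^-1

Let X = conversion of N (basis 1 mol N); extent of reaction ξ = X.
Mole table: n_R = 5.34 − 2X; n_N = 1 − X; n_Q = 2X.
Total moles n_T = 6.34 − X.
At X = 0.67: n_R = 4, n_N = 0.33, n_Q = 1.34, n_T = 5.67.
p_i = (n_i/n_T)·P. Kp = p_Q^2 / (p_R^2 p_N) = 0.0172 kPa^-1.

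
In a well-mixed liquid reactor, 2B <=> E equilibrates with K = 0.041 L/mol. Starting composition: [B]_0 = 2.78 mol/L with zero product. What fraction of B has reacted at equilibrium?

Let X = conversion of B; extent ξ = 2.78X/2 mol/L.
Concentrations: [B] = 2.78 − 2.78X; [E] = 1.39X.
K = [E] / ([B]^2).
This equals 0.041 at X = 0.161 (the root in 0 < X < 1).

X = 0.161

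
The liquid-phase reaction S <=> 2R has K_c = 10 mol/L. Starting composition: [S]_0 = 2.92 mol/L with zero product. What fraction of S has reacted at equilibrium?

Let X = conversion of S; extent ξ = 2.92·X mol/L.
Concentrations: [S] = 2.92 − 2.92X; [R] = 5.84X.
K_c = [R]^2 / ([S]).
Setting equal to 10 and solving for X on (0,1) gives X = 0.591.

X = 0.591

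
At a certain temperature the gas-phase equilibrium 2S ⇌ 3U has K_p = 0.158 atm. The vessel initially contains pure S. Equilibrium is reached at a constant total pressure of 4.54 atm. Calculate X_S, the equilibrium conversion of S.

X = 0.194

Take 1 mol S as basis and let X be its fractional conversion, so ξ = 0.5X.
Species balance: n_S = 1 − X; n_U = 1.5X.
n_T = Σnᵢ = 1 + 0.5X.
y_i = n_i/n_T, p_i = y_i·P. K_p = p_U^3 / (p_S^2).
Setting this equal to 0.158 atm and taking the physical root (0 < X < 1) gives X = 0.194.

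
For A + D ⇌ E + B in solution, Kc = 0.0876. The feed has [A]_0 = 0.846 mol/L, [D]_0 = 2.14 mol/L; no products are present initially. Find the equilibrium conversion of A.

Let X = conversion of A; extent ξ = 0.846·X mol/L.
Concentrations: [A] = 0.846 − 0.846X; [D] = 2.14 − 0.846X; [E] = 0.846X; [B] = 0.846X.
Kc = [E] [B] / ([A] [D]).
This equals 0.0876 at X = 0.352 (the root in 0 < X < 1).

X = 0.352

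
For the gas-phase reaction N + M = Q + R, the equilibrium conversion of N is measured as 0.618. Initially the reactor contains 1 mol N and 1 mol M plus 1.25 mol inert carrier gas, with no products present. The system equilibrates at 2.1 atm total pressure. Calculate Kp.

Basis: 1 mol N initially; let X = conversion of N. Extent ξ = X.
At extent ξ: n_N = 1 − X; n_M = 1 − X; n_Q = X; n_R = X; n_I = 1.25 (inert).
Total moles n_T = 3.25 (Δν = 0, constant).
At X = 0.618: n_N = 0.382, n_M = 0.382, n_Q = 0.618, n_R = 0.618, n_T = 3.25.
p_i = (n_i/n_T)·P. Kp = p_Q p_R / (p_N p_M) = 2.62.

Kp = 2.62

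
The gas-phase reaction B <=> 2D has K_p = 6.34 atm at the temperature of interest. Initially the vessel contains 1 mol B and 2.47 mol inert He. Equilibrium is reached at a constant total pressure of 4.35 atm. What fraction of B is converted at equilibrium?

X = 0.688

Take 1 mol B as basis and let X be its fractional conversion, so ξ = X.
Mole table: n_B = 1 − X; n_D = 2X; n_I = 2.47 (inert).
n_T = Σnᵢ = 3.47 + X.
With p_i = (n_i/n_T)P, K_p = p_D^2 / (p_B).
Substituting and setting equal to 6.34 atm gives a polynomial in X; the root in (0,1) is X = 0.688.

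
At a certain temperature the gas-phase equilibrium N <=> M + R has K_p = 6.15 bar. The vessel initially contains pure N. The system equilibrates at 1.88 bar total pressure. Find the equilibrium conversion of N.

X = 0.875

Let X = conversion of N (basis 1 mol N); extent of reaction ξ = X.
Mole table: n_N = 1 − X; n_M = X; n_R = X.
Total moles n_T = 1 + X.
y_i = n_i/n_T, p_i = y_i·P. K_p = p_M p_R / (p_N).
Setting this equal to 6.15 bar and taking the physical root (0 < X < 1) gives X = 0.875.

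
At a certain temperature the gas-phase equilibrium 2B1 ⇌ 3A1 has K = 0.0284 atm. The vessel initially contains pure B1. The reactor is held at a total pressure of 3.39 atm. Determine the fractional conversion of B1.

Basis: 1 mol B1 initially; let X = conversion of B1. Extent ξ = 0.5X.
Moles: n_B1 = 1 − X; n_A1 = 1.5X.
Total moles n_T = 1 + 0.5X.
Mole fractions y_i = n_i/n_T; K = p_A1^3 / (p_B1^2) with p_i = y_i·P.
Setting this equal to 0.0284 atm and taking the physical root (0 < X < 1) gives X = 0.126.

X = 0.126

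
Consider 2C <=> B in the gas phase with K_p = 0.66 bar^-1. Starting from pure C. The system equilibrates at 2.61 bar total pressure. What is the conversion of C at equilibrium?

Basis: 1 mol C initially; let X = conversion of C. Extent ξ = 0.5X.
Moles: n_C = 1 − X; n_B = 0.5X.
n_T = Σnᵢ = 1 − 0.5X.
y_i = n_i/n_T, p_i = y_i·P. K_p = p_B / (p_C^2).
Setting this equal to 0.66 bar^-1 and taking the physical root (0 < X < 1) gives X = 0.644.

X = 0.644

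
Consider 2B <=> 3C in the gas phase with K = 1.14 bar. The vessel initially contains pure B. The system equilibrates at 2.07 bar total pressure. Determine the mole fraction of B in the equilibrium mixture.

Let X = conversion of B (basis 1 mol B); extent of reaction ξ = 0.5X.
Species balance: n_B = 1 − X; n_C = 1.5X.
Summing: n_T = 1 + 0.5X.
Mole fractions y_i = n_i/n_T; K = p_C^3 / (p_B^2) with p_i = y_i·P.
Setting this equal to 1.14 bar and taking the physical root (0 < X < 1) gives X = 0.409.
Then n_B = 0.591, n_T = 1.2, so y_B = 0.490.

y_B = 0.490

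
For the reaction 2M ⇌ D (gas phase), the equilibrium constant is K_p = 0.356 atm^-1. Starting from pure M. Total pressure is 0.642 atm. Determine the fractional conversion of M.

Take 1 mol M as basis and let X be its fractional conversion, so ξ = 0.5X.
Moles: n_M = 1 − X; n_D = 0.5X.
Total moles n_T = 1 − 0.5X.
y_i = n_i/n_T, p_i = y_i·P. K_p = p_D / (p_M^2).
Substituting and setting equal to 0.356 atm^-1 gives a polynomial in X; the root in (0,1) is X = 0.277.

X = 0.277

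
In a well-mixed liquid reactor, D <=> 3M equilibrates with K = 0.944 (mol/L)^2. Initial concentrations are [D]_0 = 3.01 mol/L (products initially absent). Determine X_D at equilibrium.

X = 0.149

Let X = conversion of D; extent ξ = 3.01·X mol/L.
Concentrations: [D] = 3.01 − 3.01X; [M] = 9.03X.
K = [M]^3 / ([D]).
This equals 0.944 at X = 0.149 (the root in 0 < X < 1).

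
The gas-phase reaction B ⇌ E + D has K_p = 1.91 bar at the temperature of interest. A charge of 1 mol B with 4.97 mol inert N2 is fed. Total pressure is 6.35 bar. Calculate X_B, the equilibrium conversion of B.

X = 0.733

Let X = conversion of B (basis 1 mol B); extent of reaction ξ = X.
Mole table: n_B = 1 − X; n_E = X; n_D = X; n_I = 4.97 (inert).
Total moles n_T = 5.97 + X.
y_i = n_i/n_T, p_i = y_i·P. K_p = p_E p_D / (p_B).
Equating to 1.91 bar and solving on 0 < X < 1: X = 0.733.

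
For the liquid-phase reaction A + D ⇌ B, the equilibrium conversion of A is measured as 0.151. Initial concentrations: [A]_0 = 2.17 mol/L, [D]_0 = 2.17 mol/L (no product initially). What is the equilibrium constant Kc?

Let X = conversion of A.
Concentrations: [A] = 2.17 − 2.17X; [D] = 2.17 − 2.17X; [B] = 2.17X.
At X = 0.151: [A] = 1.84, [D] = 1.84, [B] = 0.328.
Kc = [B] / ([A] [D]) = 0.0965 L/mol.

Kc = 0.0965 L/mol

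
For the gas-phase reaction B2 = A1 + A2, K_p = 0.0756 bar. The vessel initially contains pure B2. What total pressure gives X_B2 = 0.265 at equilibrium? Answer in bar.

P = 1 bar

Take 1 mol B2 as basis and let X be its fractional conversion, so ξ = X.
Moles: n_B2 = 1 − X; n_A1 = X; n_A2 = X.
n_T = Σnᵢ = 1 + X.
K_p = p_A1 p_A2 / (p_B2) with p_i = (n_i/n_T)·P.
At X = 0.265: the mole-fraction product g(X) = Π y_i^ν_i = 0.07553. Since K_p = g(X)·P^{1}, P = (K_p/g)^(1/1) = (0.0756/0.07553)^(1/1) = 1 bar.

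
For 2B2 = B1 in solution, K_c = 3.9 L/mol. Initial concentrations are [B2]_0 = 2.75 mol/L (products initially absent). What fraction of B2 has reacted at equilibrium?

X = 0.806

Let X = conversion of B2; extent ξ = 2.75X/2 mol/L.
Concentrations: [B2] = 2.75 − 2.75X; [B1] = 1.38X.
K_c = [B1] / ([B2]^2).
Equating to 3.9 L/mol: the physical root is X = 0.806.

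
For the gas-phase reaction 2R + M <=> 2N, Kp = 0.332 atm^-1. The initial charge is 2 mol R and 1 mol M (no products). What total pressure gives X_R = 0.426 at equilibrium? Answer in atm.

P = 7.44 atm

Let X = conversion of R (basis 2 mol R); extent of reaction ξ = X.
At extent ξ: n_R = 2 − 2X; n_M = 1 − X; n_N = 2X.
Summing: n_T = 3 − X.
Kp = p_N^2 / (p_R^2 p_M) with p_i = (n_i/n_T)·P.
At X = 0.426: the mole-fraction product g(X) = Π y_i^ν_i = 2.47. Since Kp = g(X)·P^{-1}, P = (g/Kp)^(1/1) = (2.47/0.332)^(1/1) = 7.44 atm.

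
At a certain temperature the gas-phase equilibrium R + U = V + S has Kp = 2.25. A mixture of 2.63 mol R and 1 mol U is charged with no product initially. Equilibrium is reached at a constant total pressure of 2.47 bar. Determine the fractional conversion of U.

X = 0.830

Take 1 mol U as basis and let X be its fractional conversion, so ξ = X.
Moles: n_R = 2.63 − X; n_U = 1 − X; n_V = X; n_S = X.
Since Δν = 0, n_T = 3.63 throughout.
y_i = n_i/n_T, p_i = y_i·P. Kp = p_V p_S / (p_R p_U).
Setting this equal to 2.25 and taking the physical root (0 < X < 1) gives X = 0.830.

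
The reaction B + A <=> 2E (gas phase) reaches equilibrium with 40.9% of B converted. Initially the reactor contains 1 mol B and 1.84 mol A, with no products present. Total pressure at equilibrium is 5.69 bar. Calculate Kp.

Kp = 0.791

Let X = conversion of B (basis 1 mol B); extent of reaction ξ = X.
Species balance: n_B = 1 − X; n_A = 1.84 − X; n_E = 2X.
Total moles n_T = 2.84 (Δν = 0, constant).
At X = 0.409: n_B = 0.591, n_A = 1.43, n_E = 0.818, n_T = 2.84.
p_i = (n_i/n_T)·P. Kp = p_E^2 / (p_B p_A) = 0.791.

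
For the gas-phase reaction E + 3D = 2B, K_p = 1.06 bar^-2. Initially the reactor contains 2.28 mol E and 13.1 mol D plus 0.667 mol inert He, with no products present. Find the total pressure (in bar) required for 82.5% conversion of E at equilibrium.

Basis: 2.28 mol E initially; let X = conversion of E. Extent ξ = 2.28X.
Mole table: n_E = 2.28 − 2.28X; n_D = 13.1 − 6.84X; n_B = 4.56X; n_I = 0.667 (inert).
n_T = Σnᵢ = 16 − 4.56X.
K_p = p_B^2 / (p_E p_D^3) with p_i = (n_i/n_T)·P.
At X = 0.825: the mole-fraction product g(X) = Π y_i^ν_i = 12.91. Since K_p = g(X)·P^{-2}, P = (g/K_p)^(1/2) = (12.91/1.06)^(1/2) = 3.49 bar.

P = 3.49 bar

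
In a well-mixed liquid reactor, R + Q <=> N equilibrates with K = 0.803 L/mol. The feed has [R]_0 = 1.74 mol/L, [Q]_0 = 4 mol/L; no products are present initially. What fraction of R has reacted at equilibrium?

Let X = conversion of R; extent ξ = 1.74·X mol/L.
Concentrations: [R] = 1.74 − 1.74X; [Q] = 4 − 1.74X; [N] = 1.74X.
K = [N] / ([R] [Q]).
Solving K = 0.803 for X ∈ (0,1): X = 0.692.

X = 0.692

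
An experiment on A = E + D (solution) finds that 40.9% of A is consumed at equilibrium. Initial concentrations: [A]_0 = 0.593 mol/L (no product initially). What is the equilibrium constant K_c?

Let X = conversion of A.
Concentrations: [A] = 0.593 − 0.593X; [E] = 0.593X; [D] = 0.593X.
At X = 0.409: [A] = 0.35, [E] = 0.243, [D] = 0.243.
K_c = [E] [D] / ([A]) = 0.168 mol/L.

K_c = 0.168 mol/L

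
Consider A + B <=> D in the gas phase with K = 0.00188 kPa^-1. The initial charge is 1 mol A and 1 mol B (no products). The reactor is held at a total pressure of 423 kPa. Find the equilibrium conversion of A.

Basis: 1 mol A initially; let X = conversion of A. Extent ξ = X.
Species balance: n_A = 1 − X; n_B = 1 − X; n_D = X.
Total moles n_T = 2 − X.
Mole fractions y_i = n_i/n_T; K = p_D / (p_A p_B) with p_i = y_i·P.
This yields a degree-2 equation in X; solving on (0,1), X = 0.254.

X = 0.254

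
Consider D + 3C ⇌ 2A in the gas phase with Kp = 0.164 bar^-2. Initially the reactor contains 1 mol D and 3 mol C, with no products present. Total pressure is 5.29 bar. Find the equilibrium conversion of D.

X = 0.486

Basis: 1 mol D initially; let X = conversion of D. Extent ξ = X.
Moles: n_D = 1 − X; n_C = 3 − 3X; n_A = 2X.
n_T = Σnᵢ = 4 − 2X.
Mole fractions y_i = n_i/n_T; Kp = p_A^2 / (p_D p_C^3) with p_i = y_i·P.
Equating to 0.164 bar^-2 and solving on 0 < X < 1: X = 0.486.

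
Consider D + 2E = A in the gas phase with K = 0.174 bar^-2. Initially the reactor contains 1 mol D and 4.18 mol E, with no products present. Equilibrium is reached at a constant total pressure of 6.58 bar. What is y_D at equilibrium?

y_D = 0.057

Take 1 mol D as basis and let X be its fractional conversion, so ξ = X.
At extent ξ: n_D = 1 − X; n_E = 4.18 − 2X; n_A = X.
Summing: n_T = 5.18 − 2X.
Mole fractions y_i = n_i/n_T; K = p_A / (p_D p_E^2) with p_i = y_i·P.
Equating to 0.174 bar^-2 and solving on 0 < X < 1: X = 0.797.
Then n_D = 0.203, n_T = 3.59, so y_D = 0.057.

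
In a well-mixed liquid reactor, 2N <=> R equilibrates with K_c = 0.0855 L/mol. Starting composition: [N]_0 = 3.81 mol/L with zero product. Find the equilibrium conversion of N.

X = 0.310

Let X = conversion of N; extent ξ = 3.81X/2 mol/L.
Concentrations: [N] = 3.81 − 3.81X; [R] = 1.91X.
K_c = [R] / ([N]^2).
Equating to 0.0855 L/mol: the physical root is X = 0.310.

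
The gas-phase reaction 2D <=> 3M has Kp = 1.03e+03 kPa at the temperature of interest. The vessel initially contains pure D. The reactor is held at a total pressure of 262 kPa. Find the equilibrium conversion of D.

Basis: 1 mol D initially; let X = conversion of D. Extent ξ = 0.5X.
At extent ξ: n_D = 1 − X; n_M = 1.5X.
Total moles n_T = 1 + 0.5X.
y_i = n_i/n_T, p_i = y_i·P. Kp = p_M^3 / (p_D^2).
Substituting and setting equal to 1.03e+03 kPa gives a polynomial in X; the root in (0,1) is X = 0.612.

X = 0.612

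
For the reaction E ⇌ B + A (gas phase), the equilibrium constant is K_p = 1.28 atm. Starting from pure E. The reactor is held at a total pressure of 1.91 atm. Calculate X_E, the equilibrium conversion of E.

X = 0.633

Take 1 mol E as basis and let X be its fractional conversion, so ξ = X.
Moles: n_E = 1 − X; n_B = X; n_A = X.
Total moles n_T = 1 + X.
y_i = n_i/n_T, p_i = y_i·P. K_p = p_B p_A / (p_E).
This yields a degree-2 equation in X; solving on (0,1), X = 0.633.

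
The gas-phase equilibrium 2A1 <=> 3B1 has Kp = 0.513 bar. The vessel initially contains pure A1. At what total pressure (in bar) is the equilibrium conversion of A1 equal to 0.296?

Let X = conversion of A1 (basis 1 mol A1); extent of reaction ξ = 0.5X.
At extent ξ: n_A1 = 1 − X; n_B1 = 1.5X.
Summing: n_T = 1 + 0.5X.
Kp = p_B1^3 / (p_A1^2) with p_i = (n_i/n_T)·P.
At X = 0.296: the mole-fraction product g(X) = Π y_i^ν_i = 0.1538. Since Kp = g(X)·P^{1}, P = (Kp/g)^(1/1) = (0.513/0.1538)^(1/1) = 3.33 bar.

P = 3.33 bar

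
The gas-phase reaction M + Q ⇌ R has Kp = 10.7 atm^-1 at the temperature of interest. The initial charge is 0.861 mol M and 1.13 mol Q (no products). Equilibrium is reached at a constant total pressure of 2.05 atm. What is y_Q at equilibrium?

y_Q = 0.306

Take 0.861 mol M as basis and let X be its fractional conversion, so ξ = 0.861X.
Species balance: n_M = 0.861 − 0.861X; n_Q = 1.13 − 0.861X; n_R = 0.861X.
Summing: n_T = 1.99 − 0.861X.
Mole fractions y_i = n_i/n_T; Kp = p_R / (p_M p_Q) with p_i = y_i·P.
Equating to 10.7 atm^-1 and solving on 0 < X < 1: X = 0.871.
Then n_Q = 0.38, n_T = 1.24, so y_Q = 0.306.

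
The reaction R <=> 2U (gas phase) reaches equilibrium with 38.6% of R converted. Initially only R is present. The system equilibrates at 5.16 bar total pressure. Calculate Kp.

Take 1 mol R as basis and let X be its fractional conversion, so ξ = X.
Moles: n_R = 1 − X; n_U = 2X.
Total moles n_T = 1 + X.
At X = 0.386: n_R = 0.614, n_U = 0.772, n_T = 1.39.
p_i = (n_i/n_T)·P. Kp = p_U^2 / (p_R) = 3.61 bar.

Kp = 3.61 bar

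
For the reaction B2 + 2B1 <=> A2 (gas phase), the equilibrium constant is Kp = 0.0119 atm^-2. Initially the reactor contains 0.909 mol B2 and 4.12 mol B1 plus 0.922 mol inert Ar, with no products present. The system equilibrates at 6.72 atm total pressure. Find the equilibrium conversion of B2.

Take 0.909 mol B2 as basis and let X be its fractional conversion, so ξ = 0.909X.
Moles: n_B2 = 0.909 − 0.909X; n_B1 = 4.12 − 1.82X; n_A2 = 0.909X; n_I = 0.922 (inert).
n_T = Σnᵢ = 5.95 − 1.82X.
With p_i = (n_i/n_T)P, Kp = p_A2 / (p_B2 p_B1^2).
This yields a degree-3 equation in X; solving on (0,1), X = 0.196.

X = 0.196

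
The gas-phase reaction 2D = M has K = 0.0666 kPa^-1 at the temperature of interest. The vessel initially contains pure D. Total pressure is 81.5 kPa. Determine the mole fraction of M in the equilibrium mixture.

Basis: 1 mol D initially; let X = conversion of D. Extent ξ = 0.5X.
Mole table: n_D = 1 − X; n_M = 0.5X.
Total moles n_T = 1 − 0.5X.
y_i = n_i/n_T, p_i = y_i·P. K = p_M / (p_D^2).
Equating to 0.0666 kPa^-1 and solving on 0 < X < 1: X = 0.790.
Then n_M = 0.395, n_T = 0.605, so y_M = 0.653.

y_M = 0.653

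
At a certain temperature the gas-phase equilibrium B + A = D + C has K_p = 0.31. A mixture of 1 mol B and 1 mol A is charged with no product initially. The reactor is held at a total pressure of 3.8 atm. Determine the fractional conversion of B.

X = 0.358

Take 1 mol B as basis and let X be its fractional conversion, so ξ = X.
Moles: n_B = 1 − X; n_A = 1 − X; n_D = X; n_C = X.
n_T stays at 2 (no change in mole number).
y_i = n_i/n_T, p_i = y_i·P. K_p = p_D p_C / (p_B p_A).
This yields a degree-2 equation in X; solving on (0,1), X = 0.358.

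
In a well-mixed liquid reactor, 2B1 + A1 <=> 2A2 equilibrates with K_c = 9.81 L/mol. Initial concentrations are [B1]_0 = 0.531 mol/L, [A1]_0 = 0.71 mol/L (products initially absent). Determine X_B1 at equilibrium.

X = 0.694

Let X = conversion of B1; extent ξ = 0.531X/2 mol/L.
Concentrations: [B1] = 0.531 − 0.531X; [A1] = 0.71 − 0.266X; [A2] = 0.531X.
K_c = [A2]^2 / ([B1]^2 [A1]).
Setting equal to 9.81 and solving for X on (0,1) gives X = 0.694.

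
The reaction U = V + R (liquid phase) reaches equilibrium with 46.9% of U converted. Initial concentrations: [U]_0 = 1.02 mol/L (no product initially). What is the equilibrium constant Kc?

Let X = conversion of U.
Concentrations: [U] = 1.02 − 1.02X; [V] = 1.02X; [R] = 1.02X.
At X = 0.469: [U] = 0.542, [V] = 0.478, [R] = 0.478.
Kc = [V] [R] / ([U]) = 0.423 mol/L.

Kc = 0.423 mol/L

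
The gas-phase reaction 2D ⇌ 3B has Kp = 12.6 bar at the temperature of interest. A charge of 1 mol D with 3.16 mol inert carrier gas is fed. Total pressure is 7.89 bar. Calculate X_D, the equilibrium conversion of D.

Take 1 mol D as basis and let X be its fractional conversion, so ξ = 0.5X.
At extent ξ: n_D = 1 − X; n_B = 1.5X; n_I = 3.16 (inert).
n_T = Σnᵢ = 4.16 + 0.5X.
Mole fractions y_i = n_i/n_T; Kp = p_B^3 / (p_D^2) with p_i = y_i·P.
Substituting and setting equal to 12.6 bar gives a polynomial in X; the root in (0,1) is X = 0.645.

X = 0.645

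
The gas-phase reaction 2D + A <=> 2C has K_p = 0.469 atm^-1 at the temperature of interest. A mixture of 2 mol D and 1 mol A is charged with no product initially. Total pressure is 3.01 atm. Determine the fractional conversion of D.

X = 0.368

Let X = conversion of D (basis 2 mol D); extent of reaction ξ = X.
Mole table: n_D = 2 − 2X; n_A = 1 − X; n_C = 2X.
Summing: n_T = 3 − X.
y_i = n_i/n_T, p_i = y_i·P. K_p = p_C^2 / (p_D^2 p_A).
This yields a degree-3 equation in X; solving on (0,1), X = 0.368.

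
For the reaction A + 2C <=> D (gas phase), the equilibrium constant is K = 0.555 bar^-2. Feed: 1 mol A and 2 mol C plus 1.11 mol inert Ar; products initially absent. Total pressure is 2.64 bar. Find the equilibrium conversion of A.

Basis: 1 mol A initially; let X = conversion of A. Extent ξ = X.
Species balance: n_A = 1 − X; n_C = 2 − 2X; n_D = X; n_I = 1.11 (inert).
n_T = Σnᵢ = 4.11 − 2X.
y_i = n_i/n_T, p_i = y_i·P. K = p_D / (p_A p_C^2).
This yields a degree-3 equation in X; solving on (0,1), X = 0.357.

X = 0.357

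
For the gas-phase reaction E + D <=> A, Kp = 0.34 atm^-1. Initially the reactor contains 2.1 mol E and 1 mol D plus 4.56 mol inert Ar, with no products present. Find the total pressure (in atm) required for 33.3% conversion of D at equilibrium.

Let X = conversion of D (basis 1 mol D); extent of reaction ξ = X.
Moles: n_E = 2.1 − X; n_D = 1 − X; n_A = X; n_I = 4.56 (inert).
Summing: n_T = 7.66 − X.
Kp = p_A / (p_E p_D) with p_i = (n_i/n_T)·P.
At X = 0.333: the mole-fraction product g(X) = Π y_i^ν_i = 2.07. Since Kp = g(X)·P^{-1}, P = (g/Kp)^(1/1) = (2.07/0.34)^(1/1) = 6.09 atm.

P = 6.09 atm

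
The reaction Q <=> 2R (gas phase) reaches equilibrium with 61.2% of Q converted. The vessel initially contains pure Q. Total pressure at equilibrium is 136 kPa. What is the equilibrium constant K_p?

K_p = 326 kPa

Let X = conversion of Q (basis 1 mol Q); extent of reaction ξ = X.
At extent ξ: n_Q = 1 − X; n_R = 2X.
Total moles n_T = 1 + X.
At X = 0.612: n_Q = 0.388, n_R = 1.22, n_T = 1.61.
p_i = (n_i/n_T)·P. K_p = p_R^2 / (p_Q) = 326 kPa.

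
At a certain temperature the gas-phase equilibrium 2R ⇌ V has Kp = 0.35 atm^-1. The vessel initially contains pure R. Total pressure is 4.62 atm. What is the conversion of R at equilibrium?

X = 0.634

Basis: 1 mol R initially; let X = conversion of R. Extent ξ = 0.5X.
Species balance: n_R = 1 − X; n_V = 0.5X.
n_T = Σnᵢ = 1 − 0.5X.
With p_i = (n_i/n_T)P, Kp = p_V / (p_R^2).
Substituting and setting equal to 0.35 atm^-1 gives a polynomial in X; the root in (0,1) is X = 0.634.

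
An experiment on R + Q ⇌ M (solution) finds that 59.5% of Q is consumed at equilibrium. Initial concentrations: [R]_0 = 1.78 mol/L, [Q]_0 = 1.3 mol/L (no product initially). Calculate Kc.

Kc = 1.46 L/mol

Let X = conversion of Q.
Concentrations: [R] = 1.78 − 1.3X; [Q] = 1.3 − 1.3X; [M] = 1.3X.
At X = 0.595: [R] = 1.01, [Q] = 0.527, [M] = 0.773.
Kc = [M] / ([R] [Q]) = 1.46 L/mol.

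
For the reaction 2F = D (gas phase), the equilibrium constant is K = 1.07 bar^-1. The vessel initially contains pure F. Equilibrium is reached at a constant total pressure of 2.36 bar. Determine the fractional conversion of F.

X = 0.700

Let X = conversion of F (basis 1 mol F); extent of reaction ξ = 0.5X.
Mole table: n_F = 1 − X; n_D = 0.5X.
Total moles n_T = 1 − 0.5X.
With p_i = (n_i/n_T)P, K = p_D / (p_F^2).
Setting this equal to 1.07 bar^-1 and taking the physical root (0 < X < 1) gives X = 0.700.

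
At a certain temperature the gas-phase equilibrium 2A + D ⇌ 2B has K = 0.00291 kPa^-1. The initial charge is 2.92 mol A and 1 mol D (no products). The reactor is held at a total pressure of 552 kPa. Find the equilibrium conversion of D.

Take 1 mol D as basis and let X be its fractional conversion, so ξ = X.
At extent ξ: n_A = 2.92 − 2X; n_D = 1 − X; n_B = 2X.
n_T = Σnᵢ = 3.92 − X.
y_i = n_i/n_T, p_i = y_i·P. K = p_B^2 / (p_A^2 p_D).
Equating to 0.00291 kPa^-1 and solving on 0 < X < 1: X = 0.482.

X = 0.482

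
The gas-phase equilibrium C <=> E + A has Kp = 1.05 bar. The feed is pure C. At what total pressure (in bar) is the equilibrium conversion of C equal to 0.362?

Basis: 1 mol C initially; let X = conversion of C. Extent ξ = X.
At extent ξ: n_C = 1 − X; n_E = X; n_A = X.
Summing: n_T = 1 + X.
Kp = p_E p_A / (p_C) with p_i = (n_i/n_T)·P.
At X = 0.362: the mole-fraction product g(X) = Π y_i^ν_i = 0.1508. Since Kp = g(X)·P^{1}, P = (Kp/g)^(1/1) = (1.05/0.1508)^(1/1) = 6.96 bar.

P = 6.96 bar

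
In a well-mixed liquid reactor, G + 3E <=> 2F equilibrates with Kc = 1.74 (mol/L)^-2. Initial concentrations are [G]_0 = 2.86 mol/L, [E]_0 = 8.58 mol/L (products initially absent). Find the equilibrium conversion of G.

Let X = conversion of G; extent ξ = 2.86·X mol/L.
Concentrations: [G] = 2.86 − 2.86X; [E] = 8.58 − 8.58X; [F] = 5.72X.
Kc = [F]^2 / ([G] [E]^3).
This equals 1.74 at X = 0.728 (the root in 0 < X < 1).

X = 0.728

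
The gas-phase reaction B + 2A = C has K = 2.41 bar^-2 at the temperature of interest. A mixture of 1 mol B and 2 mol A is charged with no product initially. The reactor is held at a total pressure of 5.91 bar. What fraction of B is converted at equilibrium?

X = 0.836

Basis: 1 mol B initially; let X = conversion of B. Extent ξ = X.
At extent ξ: n_B = 1 − X; n_A = 2 − 2X; n_C = X.
Summing: n_T = 3 − 2X.
y_i = n_i/n_T, p_i = y_i·P. K = p_C / (p_B p_A^2).
Equating to 2.41 bar^-2 and solving on 0 < X < 1: X = 0.836.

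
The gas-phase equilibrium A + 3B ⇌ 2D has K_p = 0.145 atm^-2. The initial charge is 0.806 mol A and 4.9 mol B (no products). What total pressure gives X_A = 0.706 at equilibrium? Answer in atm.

Let X = conversion of A (basis 0.806 mol A); extent of reaction ξ = 0.806X.
Mole table: n_A = 0.806 − 0.806X; n_B = 4.9 − 2.42X; n_D = 1.61X.
Total moles n_T = 5.71 − 1.61X.
K_p = p_D^2 / (p_A p_B^3) with p_i = (n_i/n_T)·P.
At X = 0.706: the mole-fraction product g(X) = Π y_i^ν_i = 3.504. Since K_p = g(X)·P^{-2}, P = (g/K_p)^(1/2) = (3.504/0.145)^(1/2) = 4.92 atm.

P = 4.92 atm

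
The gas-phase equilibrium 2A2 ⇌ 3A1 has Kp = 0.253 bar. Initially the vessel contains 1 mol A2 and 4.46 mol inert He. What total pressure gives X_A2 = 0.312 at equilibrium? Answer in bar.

Take 1 mol A2 as basis and let X be its fractional conversion, so ξ = 0.5X.
Moles: n_A2 = 1 − X; n_A1 = 1.5X; n_I = 4.46 (inert).
Total moles n_T = 5.46 + 0.5X.
Kp = p_A1^3 / (p_A2^2) with p_i = (n_i/n_T)·P.
At X = 0.312: the mole-fraction product g(X) = Π y_i^ν_i = 0.03856. Since Kp = g(X)·P^{1}, P = (Kp/g)^(1/1) = (0.253/0.03856)^(1/1) = 6.56 bar.

P = 6.56 bar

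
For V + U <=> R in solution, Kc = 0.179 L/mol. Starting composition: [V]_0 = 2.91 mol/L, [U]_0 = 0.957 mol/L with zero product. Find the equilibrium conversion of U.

X = 0.318

Let X = conversion of U; extent ξ = 0.957·X mol/L.
Concentrations: [V] = 2.91 − 0.957X; [U] = 0.957 − 0.957X; [R] = 0.957X.
Kc = [R] / ([V] [U]).
Setting equal to 0.179 and solving for X on (0,1) gives X = 0.318.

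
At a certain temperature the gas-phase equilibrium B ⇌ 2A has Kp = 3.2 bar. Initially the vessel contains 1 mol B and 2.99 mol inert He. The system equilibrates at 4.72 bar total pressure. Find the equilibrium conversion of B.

X = 0.574

Take 1 mol B as basis and let X be its fractional conversion, so ξ = X.
Moles: n_B = 1 − X; n_A = 2X; n_I = 2.99 (inert).
Total moles n_T = 3.99 + X.
With p_i = (n_i/n_T)P, Kp = p_A^2 / (p_B).
This yields a degree-2 equation in X; solving on (0,1), X = 0.574.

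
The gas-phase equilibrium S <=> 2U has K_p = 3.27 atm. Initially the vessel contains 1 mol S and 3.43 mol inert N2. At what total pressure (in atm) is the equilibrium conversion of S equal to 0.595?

P = 4.7 atm

Let X = conversion of S (basis 1 mol S); extent of reaction ξ = X.
Mole table: n_S = 1 − X; n_U = 2X; n_I = 3.43 (inert).
n_T = Σnᵢ = 4.43 + X.
K_p = p_U^2 / (p_S) with p_i = (n_i/n_T)·P.
At X = 0.595: the mole-fraction product g(X) = Π y_i^ν_i = 0.6958. Since K_p = g(X)·P^{1}, P = (K_p/g)^(1/1) = (3.27/0.6958)^(1/1) = 4.7 atm.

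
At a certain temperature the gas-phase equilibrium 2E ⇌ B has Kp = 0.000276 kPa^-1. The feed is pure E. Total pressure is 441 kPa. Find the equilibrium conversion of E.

X = 0.180

Take 1 mol E as basis and let X be its fractional conversion, so ξ = 0.5X.
At extent ξ: n_E = 1 − X; n_B = 0.5X.
Total moles n_T = 1 − 0.5X.
y_i = n_i/n_T, p_i = y_i·P. Kp = p_B / (p_E^2).
Substituting and setting equal to 0.000276 kPa^-1 gives a polynomial in X; the root in (0,1) is X = 0.180.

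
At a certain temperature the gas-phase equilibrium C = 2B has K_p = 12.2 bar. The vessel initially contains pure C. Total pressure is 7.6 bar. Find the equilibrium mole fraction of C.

Take 1 mol C as basis and let X be its fractional conversion, so ξ = X.
At extent ξ: n_C = 1 − X; n_B = 2X.
Total moles n_T = 1 + X.
With p_i = (n_i/n_T)P, K_p = p_B^2 / (p_C).
This yields a degree-2 equation in X; solving on (0,1), X = 0.535.
Then n_C = 0.465, n_T = 1.54, so y_C = 0.303.

y_C = 0.303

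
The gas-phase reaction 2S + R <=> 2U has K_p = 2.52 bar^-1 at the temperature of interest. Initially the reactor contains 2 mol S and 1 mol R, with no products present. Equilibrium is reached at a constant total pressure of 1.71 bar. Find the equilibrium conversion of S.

Basis: 2 mol S initially; let X = conversion of S. Extent ξ = X.
Species balance: n_S = 2 − 2X; n_R = 1 − X; n_U = 2X.
Total moles n_T = 3 − X.
Mole fractions y_i = n_i/n_T; K_p = p_U^2 / (p_S^2 p_R) with p_i = y_i·P.
Equating to 2.52 bar^-1 and solving on 0 < X < 1: X = 0.484.

X = 0.484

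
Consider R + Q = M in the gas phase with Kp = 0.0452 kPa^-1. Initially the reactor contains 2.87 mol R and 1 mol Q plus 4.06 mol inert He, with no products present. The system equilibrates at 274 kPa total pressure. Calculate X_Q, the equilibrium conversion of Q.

X = 0.783

Basis: 1 mol Q initially; let X = conversion of Q. Extent ξ = X.
Mole table: n_R = 2.87 − X; n_Q = 1 − X; n_M = X; n_I = 4.06 (inert).
n_T = Σnᵢ = 7.93 − X.
With p_i = (n_i/n_T)P, Kp = p_M / (p_R p_Q).
This yields a degree-2 equation in X; solving on (0,1), X = 0.783.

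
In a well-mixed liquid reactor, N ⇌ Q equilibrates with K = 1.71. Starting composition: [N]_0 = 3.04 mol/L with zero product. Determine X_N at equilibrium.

X = 0.631

Let X = conversion of N; extent ξ = 3.04·X mol/L.
Concentrations: [N] = 3.04 − 3.04X; [Q] = 3.04X.
K = [Q] / ([N]).
Solving K = 1.71 for X ∈ (0,1): X = 0.631.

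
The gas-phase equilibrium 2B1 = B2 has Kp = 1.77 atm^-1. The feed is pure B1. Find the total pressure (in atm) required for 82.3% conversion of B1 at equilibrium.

P = 4.37 atm

Let X = conversion of B1 (basis 1 mol B1); extent of reaction ξ = 0.5X.
Species balance: n_B1 = 1 − X; n_B2 = 0.5X.
Total moles n_T = 1 − 0.5X.
Kp = p_B2 / (p_B1^2) with p_i = (n_i/n_T)·P.
At X = 0.823: the mole-fraction product g(X) = Π y_i^ν_i = 7.73. Since Kp = g(X)·P^{-1}, P = (g/Kp)^(1/1) = (7.73/1.77)^(1/1) = 4.37 atm.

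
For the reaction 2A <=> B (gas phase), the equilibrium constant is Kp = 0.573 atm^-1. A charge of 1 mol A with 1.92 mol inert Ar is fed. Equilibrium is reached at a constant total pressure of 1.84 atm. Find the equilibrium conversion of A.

X = 0.337

Take 1 mol A as basis and let X be its fractional conversion, so ξ = 0.5X.
Species balance: n_A = 1 − X; n_B = 0.5X; n_I = 1.92 (inert).
Total moles n_T = 2.92 − 0.5X.
Mole fractions y_i = n_i/n_T; Kp = p_B / (p_A^2) with p_i = y_i·P.
Substituting and setting equal to 0.573 atm^-1 gives a polynomial in X; the root in (0,1) is X = 0.337.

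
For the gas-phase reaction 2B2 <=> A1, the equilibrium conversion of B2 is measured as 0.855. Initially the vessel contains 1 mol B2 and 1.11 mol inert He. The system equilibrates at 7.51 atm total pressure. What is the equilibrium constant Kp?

Basis: 1 mol B2 initially; let X = conversion of B2. Extent ξ = 0.5X.
Moles: n_B2 = 1 − X; n_A1 = 0.5X; n_I = 1.11 (inert).
n_T = Σnᵢ = 2.11 − 0.5X.
At X = 0.855: n_B2 = 0.145, n_A1 = 0.427, n_T = 1.68.
p_i = (n_i/n_T)·P. Kp = p_A1 / (p_B2^2) = 4.56 atm^-1.

Kp = 4.56 atm^-1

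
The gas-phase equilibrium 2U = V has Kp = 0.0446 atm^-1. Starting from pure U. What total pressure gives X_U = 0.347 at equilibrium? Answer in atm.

Basis: 1 mol U initially; let X = conversion of U. Extent ξ = 0.5X.
Species balance: n_U = 1 − X; n_V = 0.5X.
Total moles n_T = 1 − 0.5X.
Kp = p_V / (p_U^2) with p_i = (n_i/n_T)·P.
At X = 0.347: the mole-fraction product g(X) = Π y_i^ν_i = 0.3363. Since Kp = g(X)·P^{-1}, P = (g/Kp)^(1/1) = (0.3363/0.0446)^(1/1) = 7.54 atm.

P = 7.54 atm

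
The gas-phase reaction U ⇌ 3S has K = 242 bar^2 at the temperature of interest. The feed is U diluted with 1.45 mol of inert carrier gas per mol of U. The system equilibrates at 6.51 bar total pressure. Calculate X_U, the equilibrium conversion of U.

Basis: 1 mol U initially; let X = conversion of U. Extent ξ = X.
At extent ξ: n_U = 1 − X; n_S = 3X; n_I = 1.45 (inert).
n_T = Σnᵢ = 2.45 + 2X.
With p_i = (n_i/n_T)P, K = p_S^3 / (p_U).
Equating to 242 bar^2 and solving on 0 < X < 1: X = 0.837.

X = 0.837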